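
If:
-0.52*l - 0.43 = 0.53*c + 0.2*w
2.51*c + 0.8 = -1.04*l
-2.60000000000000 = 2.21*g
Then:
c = 0.275862068965517*w + 0.0413793103448276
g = -1.18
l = -0.6657824933687*w - 0.869098143236074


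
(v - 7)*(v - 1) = v^2 - 8*v + 7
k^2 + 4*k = k*(k + 4)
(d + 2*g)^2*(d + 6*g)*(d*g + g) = d^4*g + 10*d^3*g^2 + d^3*g + 28*d^2*g^3 + 10*d^2*g^2 + 24*d*g^4 + 28*d*g^3 + 24*g^4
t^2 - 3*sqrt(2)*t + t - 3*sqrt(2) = (t + 1)*(t - 3*sqrt(2))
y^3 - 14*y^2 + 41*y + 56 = (y - 8)*(y - 7)*(y + 1)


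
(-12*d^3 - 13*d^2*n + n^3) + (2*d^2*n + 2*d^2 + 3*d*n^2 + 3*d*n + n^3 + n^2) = -12*d^3 - 11*d^2*n + 2*d^2 + 3*d*n^2 + 3*d*n + 2*n^3 + n^2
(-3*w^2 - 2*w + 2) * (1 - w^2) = 3*w^4 + 2*w^3 - 5*w^2 - 2*w + 2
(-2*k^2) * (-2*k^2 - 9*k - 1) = 4*k^4 + 18*k^3 + 2*k^2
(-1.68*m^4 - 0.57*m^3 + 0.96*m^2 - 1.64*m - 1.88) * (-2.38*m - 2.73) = 3.9984*m^5 + 5.943*m^4 - 0.7287*m^3 + 1.2824*m^2 + 8.9516*m + 5.1324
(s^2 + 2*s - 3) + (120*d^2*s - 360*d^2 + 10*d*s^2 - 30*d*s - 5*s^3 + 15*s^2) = 120*d^2*s - 360*d^2 + 10*d*s^2 - 30*d*s - 5*s^3 + 16*s^2 + 2*s - 3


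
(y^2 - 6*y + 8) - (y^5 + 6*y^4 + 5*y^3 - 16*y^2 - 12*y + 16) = -y^5 - 6*y^4 - 5*y^3 + 17*y^2 + 6*y - 8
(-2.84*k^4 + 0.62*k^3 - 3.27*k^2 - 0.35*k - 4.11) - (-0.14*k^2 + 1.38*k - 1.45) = -2.84*k^4 + 0.62*k^3 - 3.13*k^2 - 1.73*k - 2.66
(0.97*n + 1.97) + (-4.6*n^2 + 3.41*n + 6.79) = -4.6*n^2 + 4.38*n + 8.76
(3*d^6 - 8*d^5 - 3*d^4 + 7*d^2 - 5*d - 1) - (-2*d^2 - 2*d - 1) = 3*d^6 - 8*d^5 - 3*d^4 + 9*d^2 - 3*d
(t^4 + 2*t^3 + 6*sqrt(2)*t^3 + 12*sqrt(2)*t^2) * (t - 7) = t^5 - 5*t^4 + 6*sqrt(2)*t^4 - 30*sqrt(2)*t^3 - 14*t^3 - 84*sqrt(2)*t^2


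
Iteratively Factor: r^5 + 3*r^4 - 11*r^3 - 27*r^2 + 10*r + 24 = (r + 4)*(r^4 - r^3 - 7*r^2 + r + 6) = (r - 1)*(r + 4)*(r^3 - 7*r - 6) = (r - 3)*(r - 1)*(r + 4)*(r^2 + 3*r + 2) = (r - 3)*(r - 1)*(r + 2)*(r + 4)*(r + 1)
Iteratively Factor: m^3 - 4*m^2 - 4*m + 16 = (m + 2)*(m^2 - 6*m + 8) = (m - 4)*(m + 2)*(m - 2)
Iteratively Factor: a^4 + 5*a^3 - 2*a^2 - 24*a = (a - 2)*(a^3 + 7*a^2 + 12*a) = a*(a - 2)*(a^2 + 7*a + 12) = a*(a - 2)*(a + 4)*(a + 3)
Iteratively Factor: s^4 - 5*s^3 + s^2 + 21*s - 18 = (s + 2)*(s^3 - 7*s^2 + 15*s - 9) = (s - 3)*(s + 2)*(s^2 - 4*s + 3) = (s - 3)*(s - 1)*(s + 2)*(s - 3)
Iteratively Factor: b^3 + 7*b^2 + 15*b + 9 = (b + 1)*(b^2 + 6*b + 9) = (b + 1)*(b + 3)*(b + 3)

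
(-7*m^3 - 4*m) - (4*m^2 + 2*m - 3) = -7*m^3 - 4*m^2 - 6*m + 3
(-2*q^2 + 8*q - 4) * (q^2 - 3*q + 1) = -2*q^4 + 14*q^3 - 30*q^2 + 20*q - 4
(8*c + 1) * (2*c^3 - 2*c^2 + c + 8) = 16*c^4 - 14*c^3 + 6*c^2 + 65*c + 8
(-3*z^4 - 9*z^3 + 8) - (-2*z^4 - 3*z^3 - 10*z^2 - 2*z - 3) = -z^4 - 6*z^3 + 10*z^2 + 2*z + 11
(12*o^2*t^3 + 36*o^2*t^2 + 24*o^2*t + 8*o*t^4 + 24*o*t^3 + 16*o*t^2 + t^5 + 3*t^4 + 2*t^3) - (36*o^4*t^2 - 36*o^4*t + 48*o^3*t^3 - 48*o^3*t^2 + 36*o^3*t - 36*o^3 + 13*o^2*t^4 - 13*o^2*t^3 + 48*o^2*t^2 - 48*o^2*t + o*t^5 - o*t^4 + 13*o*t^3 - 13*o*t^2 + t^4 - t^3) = -36*o^4*t^2 + 36*o^4*t - 48*o^3*t^3 + 48*o^3*t^2 - 36*o^3*t + 36*o^3 - 13*o^2*t^4 + 25*o^2*t^3 - 12*o^2*t^2 + 72*o^2*t - o*t^5 + 9*o*t^4 + 11*o*t^3 + 29*o*t^2 + t^5 + 2*t^4 + 3*t^3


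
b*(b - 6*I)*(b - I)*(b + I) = b^4 - 6*I*b^3 + b^2 - 6*I*b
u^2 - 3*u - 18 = (u - 6)*(u + 3)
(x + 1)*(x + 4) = x^2 + 5*x + 4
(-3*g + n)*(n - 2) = -3*g*n + 6*g + n^2 - 2*n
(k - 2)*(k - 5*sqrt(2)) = k^2 - 5*sqrt(2)*k - 2*k + 10*sqrt(2)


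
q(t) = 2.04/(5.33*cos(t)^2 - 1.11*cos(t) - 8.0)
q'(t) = 2.04*(10.66*sin(t)*cos(t) - 1.11*sin(t))/(5.33*cos(t)^2 - 1.11*cos(t) - 8.0)^2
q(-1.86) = -0.28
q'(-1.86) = 0.15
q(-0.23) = -0.51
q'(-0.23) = -0.27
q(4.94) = -0.26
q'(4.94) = -0.04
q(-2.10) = -0.34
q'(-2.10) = 0.31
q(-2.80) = -0.92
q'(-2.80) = 1.54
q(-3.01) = -1.23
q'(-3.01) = 1.13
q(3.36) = -1.11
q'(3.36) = 1.51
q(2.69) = -0.76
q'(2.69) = -1.32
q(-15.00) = -0.50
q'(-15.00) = 0.73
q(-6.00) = -0.49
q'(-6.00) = 0.30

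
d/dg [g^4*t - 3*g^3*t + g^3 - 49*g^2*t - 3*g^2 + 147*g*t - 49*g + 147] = 4*g^3*t - 9*g^2*t + 3*g^2 - 98*g*t - 6*g + 147*t - 49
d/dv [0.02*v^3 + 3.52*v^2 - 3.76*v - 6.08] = 0.06*v^2 + 7.04*v - 3.76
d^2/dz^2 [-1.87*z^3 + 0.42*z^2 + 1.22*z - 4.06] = 0.84 - 11.22*z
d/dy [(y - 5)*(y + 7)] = 2*y + 2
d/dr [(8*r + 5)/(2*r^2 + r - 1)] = (16*r^2 + 8*r - (4*r + 1)*(8*r + 5) - 8)/(2*r^2 + r - 1)^2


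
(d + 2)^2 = d^2 + 4*d + 4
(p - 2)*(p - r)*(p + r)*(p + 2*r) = p^4 + 2*p^3*r - 2*p^3 - p^2*r^2 - 4*p^2*r - 2*p*r^3 + 2*p*r^2 + 4*r^3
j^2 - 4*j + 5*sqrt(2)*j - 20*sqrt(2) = (j - 4)*(j + 5*sqrt(2))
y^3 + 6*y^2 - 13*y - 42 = (y - 3)*(y + 2)*(y + 7)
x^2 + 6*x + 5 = (x + 1)*(x + 5)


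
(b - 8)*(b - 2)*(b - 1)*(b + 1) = b^4 - 10*b^3 + 15*b^2 + 10*b - 16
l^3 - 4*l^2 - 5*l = l*(l - 5)*(l + 1)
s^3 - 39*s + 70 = (s - 5)*(s - 2)*(s + 7)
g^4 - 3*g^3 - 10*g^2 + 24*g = g*(g - 4)*(g - 2)*(g + 3)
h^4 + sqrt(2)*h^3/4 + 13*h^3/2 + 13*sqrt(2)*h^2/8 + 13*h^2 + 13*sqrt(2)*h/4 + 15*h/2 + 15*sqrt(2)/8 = (h + 5/2)*(h + 3)*(sqrt(2)*h/2 + sqrt(2)/2)*(sqrt(2)*h + 1/2)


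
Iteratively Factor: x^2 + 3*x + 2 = (x + 1)*(x + 2)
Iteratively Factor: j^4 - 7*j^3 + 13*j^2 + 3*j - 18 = (j - 3)*(j^3 - 4*j^2 + j + 6) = (j - 3)^2*(j^2 - j - 2) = (j - 3)^2*(j + 1)*(j - 2)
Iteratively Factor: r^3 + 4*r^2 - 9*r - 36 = (r + 3)*(r^2 + r - 12) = (r + 3)*(r + 4)*(r - 3)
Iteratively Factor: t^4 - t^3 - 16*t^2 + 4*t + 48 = (t + 3)*(t^3 - 4*t^2 - 4*t + 16) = (t - 4)*(t + 3)*(t^2 - 4) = (t - 4)*(t - 2)*(t + 3)*(t + 2)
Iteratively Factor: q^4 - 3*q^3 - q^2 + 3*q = (q - 3)*(q^3 - q) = (q - 3)*(q + 1)*(q^2 - q) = q*(q - 3)*(q + 1)*(q - 1)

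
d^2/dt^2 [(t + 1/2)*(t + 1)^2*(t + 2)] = 12*t^2 + 27*t + 14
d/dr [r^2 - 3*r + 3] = 2*r - 3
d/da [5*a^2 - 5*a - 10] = 10*a - 5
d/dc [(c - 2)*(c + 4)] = 2*c + 2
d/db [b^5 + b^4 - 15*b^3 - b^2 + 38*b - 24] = 5*b^4 + 4*b^3 - 45*b^2 - 2*b + 38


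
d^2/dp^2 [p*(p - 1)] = 2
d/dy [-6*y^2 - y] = -12*y - 1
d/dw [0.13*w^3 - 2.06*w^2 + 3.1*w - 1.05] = 0.39*w^2 - 4.12*w + 3.1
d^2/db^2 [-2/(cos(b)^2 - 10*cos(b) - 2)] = (-8*sin(b)^4 + 220*sin(b)^2 - 35*cos(b) + 15*cos(3*b) + 196)/(sin(b)^2 + 10*cos(b) + 1)^3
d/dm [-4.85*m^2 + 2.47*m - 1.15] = 2.47 - 9.7*m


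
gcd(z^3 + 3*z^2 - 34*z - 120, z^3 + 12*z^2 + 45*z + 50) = z + 5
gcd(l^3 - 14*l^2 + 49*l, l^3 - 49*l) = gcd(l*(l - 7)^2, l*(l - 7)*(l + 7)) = l^2 - 7*l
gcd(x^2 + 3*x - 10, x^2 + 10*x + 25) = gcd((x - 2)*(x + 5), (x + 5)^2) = x + 5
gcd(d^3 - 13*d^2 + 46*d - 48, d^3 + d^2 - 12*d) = d - 3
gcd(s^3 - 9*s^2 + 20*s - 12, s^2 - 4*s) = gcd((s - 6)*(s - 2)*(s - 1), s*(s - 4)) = 1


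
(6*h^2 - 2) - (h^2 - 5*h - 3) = 5*h^2 + 5*h + 1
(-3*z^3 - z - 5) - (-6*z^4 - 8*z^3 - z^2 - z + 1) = 6*z^4 + 5*z^3 + z^2 - 6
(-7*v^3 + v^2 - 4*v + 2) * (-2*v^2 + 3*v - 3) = 14*v^5 - 23*v^4 + 32*v^3 - 19*v^2 + 18*v - 6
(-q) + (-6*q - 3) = -7*q - 3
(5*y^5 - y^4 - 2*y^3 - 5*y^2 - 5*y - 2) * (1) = 5*y^5 - y^4 - 2*y^3 - 5*y^2 - 5*y - 2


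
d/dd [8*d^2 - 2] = 16*d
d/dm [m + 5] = 1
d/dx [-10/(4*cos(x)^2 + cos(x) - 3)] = -10*(8*cos(x) + 1)*sin(x)/(4*cos(x)^2 + cos(x) - 3)^2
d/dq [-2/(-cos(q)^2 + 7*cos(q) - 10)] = 2*(2*cos(q) - 7)*sin(q)/(cos(q)^2 - 7*cos(q) + 10)^2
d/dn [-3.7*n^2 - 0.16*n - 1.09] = -7.4*n - 0.16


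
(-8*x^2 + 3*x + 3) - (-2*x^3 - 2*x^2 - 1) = 2*x^3 - 6*x^2 + 3*x + 4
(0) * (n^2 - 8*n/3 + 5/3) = 0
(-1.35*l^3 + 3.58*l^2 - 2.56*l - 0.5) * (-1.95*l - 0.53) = 2.6325*l^4 - 6.2655*l^3 + 3.0946*l^2 + 2.3318*l + 0.265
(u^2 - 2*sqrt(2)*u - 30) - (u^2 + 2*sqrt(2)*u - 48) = -4*sqrt(2)*u + 18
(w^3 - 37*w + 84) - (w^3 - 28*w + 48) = 36 - 9*w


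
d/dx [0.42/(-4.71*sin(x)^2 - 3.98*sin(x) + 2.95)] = (3.9564*sin(x) + 1.6716)*cos(x)/(4.71*sin(x)^2 + 3.98*sin(x) - 2.95)^2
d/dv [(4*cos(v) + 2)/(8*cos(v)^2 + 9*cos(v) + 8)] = 2*(16*cos(v)^2 + 16*cos(v) - 7)*sin(v)/(-8*sin(v)^2 + 9*cos(v) + 16)^2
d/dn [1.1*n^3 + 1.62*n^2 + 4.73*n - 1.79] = 3.3*n^2 + 3.24*n + 4.73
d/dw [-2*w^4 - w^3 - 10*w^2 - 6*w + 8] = -8*w^3 - 3*w^2 - 20*w - 6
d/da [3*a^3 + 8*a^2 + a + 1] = 9*a^2 + 16*a + 1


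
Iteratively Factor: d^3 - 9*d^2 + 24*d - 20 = (d - 2)*(d^2 - 7*d + 10) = (d - 2)^2*(d - 5)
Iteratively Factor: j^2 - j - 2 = (j + 1)*(j - 2)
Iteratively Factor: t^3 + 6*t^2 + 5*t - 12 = (t + 4)*(t^2 + 2*t - 3) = (t - 1)*(t + 4)*(t + 3)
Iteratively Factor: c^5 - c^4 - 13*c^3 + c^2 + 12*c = (c + 1)*(c^4 - 2*c^3 - 11*c^2 + 12*c) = c*(c + 1)*(c^3 - 2*c^2 - 11*c + 12) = c*(c - 1)*(c + 1)*(c^2 - c - 12) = c*(c - 1)*(c + 1)*(c + 3)*(c - 4)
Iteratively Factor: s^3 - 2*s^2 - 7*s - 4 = (s - 4)*(s^2 + 2*s + 1) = (s - 4)*(s + 1)*(s + 1)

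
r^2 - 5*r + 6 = (r - 3)*(r - 2)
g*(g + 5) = g^2 + 5*g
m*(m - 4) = m^2 - 4*m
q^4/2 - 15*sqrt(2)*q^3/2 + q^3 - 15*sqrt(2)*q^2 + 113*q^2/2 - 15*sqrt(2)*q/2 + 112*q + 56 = (q - 8*sqrt(2))*(q - 7*sqrt(2))*(sqrt(2)*q/2 + sqrt(2)/2)^2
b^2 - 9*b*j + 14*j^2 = (b - 7*j)*(b - 2*j)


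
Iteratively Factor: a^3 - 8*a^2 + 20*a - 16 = (a - 4)*(a^2 - 4*a + 4) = (a - 4)*(a - 2)*(a - 2)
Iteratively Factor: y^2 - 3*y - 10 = (y + 2)*(y - 5)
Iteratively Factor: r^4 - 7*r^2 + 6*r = (r + 3)*(r^3 - 3*r^2 + 2*r) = (r - 2)*(r + 3)*(r^2 - r) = r*(r - 2)*(r + 3)*(r - 1)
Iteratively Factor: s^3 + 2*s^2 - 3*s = (s + 3)*(s^2 - s) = (s - 1)*(s + 3)*(s)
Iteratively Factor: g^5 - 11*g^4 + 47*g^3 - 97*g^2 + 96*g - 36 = (g - 2)*(g^4 - 9*g^3 + 29*g^2 - 39*g + 18) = (g - 2)*(g - 1)*(g^3 - 8*g^2 + 21*g - 18) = (g - 3)*(g - 2)*(g - 1)*(g^2 - 5*g + 6) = (g - 3)^2*(g - 2)*(g - 1)*(g - 2)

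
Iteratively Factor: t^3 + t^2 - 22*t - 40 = (t + 4)*(t^2 - 3*t - 10) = (t + 2)*(t + 4)*(t - 5)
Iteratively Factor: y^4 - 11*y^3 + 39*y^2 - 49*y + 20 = (y - 5)*(y^3 - 6*y^2 + 9*y - 4) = (y - 5)*(y - 4)*(y^2 - 2*y + 1) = (y - 5)*(y - 4)*(y - 1)*(y - 1)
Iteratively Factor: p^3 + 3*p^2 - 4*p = (p)*(p^2 + 3*p - 4) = p*(p + 4)*(p - 1)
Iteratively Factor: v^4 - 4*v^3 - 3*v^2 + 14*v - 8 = (v - 1)*(v^3 - 3*v^2 - 6*v + 8) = (v - 4)*(v - 1)*(v^2 + v - 2) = (v - 4)*(v - 1)^2*(v + 2)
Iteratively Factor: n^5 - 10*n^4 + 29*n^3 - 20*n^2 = (n)*(n^4 - 10*n^3 + 29*n^2 - 20*n) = n*(n - 4)*(n^3 - 6*n^2 + 5*n) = n*(n - 5)*(n - 4)*(n^2 - n) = n*(n - 5)*(n - 4)*(n - 1)*(n)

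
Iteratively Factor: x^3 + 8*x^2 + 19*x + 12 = (x + 3)*(x^2 + 5*x + 4) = (x + 3)*(x + 4)*(x + 1)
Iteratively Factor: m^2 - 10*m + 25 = (m - 5)*(m - 5)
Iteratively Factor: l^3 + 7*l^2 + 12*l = (l)*(l^2 + 7*l + 12) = l*(l + 3)*(l + 4)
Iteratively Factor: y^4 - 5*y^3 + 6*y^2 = (y)*(y^3 - 5*y^2 + 6*y) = y*(y - 3)*(y^2 - 2*y) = y*(y - 3)*(y - 2)*(y)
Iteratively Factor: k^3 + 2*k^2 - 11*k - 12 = (k + 4)*(k^2 - 2*k - 3) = (k + 1)*(k + 4)*(k - 3)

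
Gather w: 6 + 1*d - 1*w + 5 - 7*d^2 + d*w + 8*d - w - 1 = -7*d^2 + 9*d + w*(d - 2) + 10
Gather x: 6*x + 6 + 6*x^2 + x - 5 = 6*x^2 + 7*x + 1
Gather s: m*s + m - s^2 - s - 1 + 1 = m - s^2 + s*(m - 1)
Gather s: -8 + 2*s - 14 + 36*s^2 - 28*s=36*s^2 - 26*s - 22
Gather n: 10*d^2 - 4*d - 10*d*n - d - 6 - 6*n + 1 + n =10*d^2 - 5*d + n*(-10*d - 5) - 5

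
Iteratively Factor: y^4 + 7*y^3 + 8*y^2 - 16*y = (y + 4)*(y^3 + 3*y^2 - 4*y) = (y + 4)^2*(y^2 - y) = y*(y + 4)^2*(y - 1)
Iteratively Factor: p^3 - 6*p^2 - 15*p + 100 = (p - 5)*(p^2 - p - 20) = (p - 5)*(p + 4)*(p - 5)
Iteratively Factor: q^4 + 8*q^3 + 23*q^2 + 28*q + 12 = (q + 2)*(q^3 + 6*q^2 + 11*q + 6) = (q + 1)*(q + 2)*(q^2 + 5*q + 6) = (q + 1)*(q + 2)^2*(q + 3)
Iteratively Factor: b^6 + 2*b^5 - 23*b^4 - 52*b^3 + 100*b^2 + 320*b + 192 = (b - 3)*(b^5 + 5*b^4 - 8*b^3 - 76*b^2 - 128*b - 64) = (b - 3)*(b + 4)*(b^4 + b^3 - 12*b^2 - 28*b - 16) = (b - 3)*(b + 2)*(b + 4)*(b^3 - b^2 - 10*b - 8) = (b - 4)*(b - 3)*(b + 2)*(b + 4)*(b^2 + 3*b + 2) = (b - 4)*(b - 3)*(b + 2)^2*(b + 4)*(b + 1)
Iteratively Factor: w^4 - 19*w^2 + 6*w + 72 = (w + 4)*(w^3 - 4*w^2 - 3*w + 18) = (w + 2)*(w + 4)*(w^2 - 6*w + 9) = (w - 3)*(w + 2)*(w + 4)*(w - 3)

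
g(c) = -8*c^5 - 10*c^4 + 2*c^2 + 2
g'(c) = -40*c^4 - 40*c^3 + 4*c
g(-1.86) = 67.33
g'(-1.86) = -228.80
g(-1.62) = 27.64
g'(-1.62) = -111.92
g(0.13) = 2.03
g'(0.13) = 0.42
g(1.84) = -274.58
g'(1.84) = -700.31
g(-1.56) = 21.55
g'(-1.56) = -91.28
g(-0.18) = 2.06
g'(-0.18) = -0.53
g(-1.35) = 8.30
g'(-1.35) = -39.85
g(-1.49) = 15.90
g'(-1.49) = -70.80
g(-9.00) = 406946.00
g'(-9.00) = -233316.00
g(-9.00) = 406946.00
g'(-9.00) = -233316.00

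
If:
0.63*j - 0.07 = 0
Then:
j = 0.11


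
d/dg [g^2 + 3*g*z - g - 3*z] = 2*g + 3*z - 1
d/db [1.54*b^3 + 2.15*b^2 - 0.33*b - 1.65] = 4.62*b^2 + 4.3*b - 0.33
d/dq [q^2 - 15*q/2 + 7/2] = 2*q - 15/2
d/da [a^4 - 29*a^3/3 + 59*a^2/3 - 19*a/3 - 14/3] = 4*a^3 - 29*a^2 + 118*a/3 - 19/3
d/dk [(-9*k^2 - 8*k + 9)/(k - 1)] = (-9*k^2 + 18*k - 1)/(k^2 - 2*k + 1)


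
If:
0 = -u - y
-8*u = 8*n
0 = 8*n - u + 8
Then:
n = -8/9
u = 8/9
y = -8/9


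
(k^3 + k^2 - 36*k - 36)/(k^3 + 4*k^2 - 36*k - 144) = (k + 1)/(k + 4)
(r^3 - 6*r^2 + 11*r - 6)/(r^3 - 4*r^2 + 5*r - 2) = (r - 3)/(r - 1)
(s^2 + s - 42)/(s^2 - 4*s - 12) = (s + 7)/(s + 2)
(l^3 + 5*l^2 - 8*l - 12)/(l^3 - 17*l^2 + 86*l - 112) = (l^2 + 7*l + 6)/(l^2 - 15*l + 56)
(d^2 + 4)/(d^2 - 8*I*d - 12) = (d + 2*I)/(d - 6*I)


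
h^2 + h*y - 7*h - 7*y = (h - 7)*(h + y)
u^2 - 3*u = u*(u - 3)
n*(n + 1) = n^2 + n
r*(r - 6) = r^2 - 6*r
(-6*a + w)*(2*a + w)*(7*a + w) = -84*a^3 - 40*a^2*w + 3*a*w^2 + w^3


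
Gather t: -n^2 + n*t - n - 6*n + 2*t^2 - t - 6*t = -n^2 - 7*n + 2*t^2 + t*(n - 7)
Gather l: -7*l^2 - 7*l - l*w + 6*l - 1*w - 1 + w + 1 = -7*l^2 + l*(-w - 1)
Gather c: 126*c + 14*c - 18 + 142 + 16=140*c + 140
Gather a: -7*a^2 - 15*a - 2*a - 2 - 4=-7*a^2 - 17*a - 6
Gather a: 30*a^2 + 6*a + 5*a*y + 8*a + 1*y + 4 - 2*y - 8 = 30*a^2 + a*(5*y + 14) - y - 4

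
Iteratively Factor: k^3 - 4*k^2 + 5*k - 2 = (k - 1)*(k^2 - 3*k + 2) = (k - 1)^2*(k - 2)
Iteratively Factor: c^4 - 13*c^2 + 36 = (c + 3)*(c^3 - 3*c^2 - 4*c + 12) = (c - 2)*(c + 3)*(c^2 - c - 6) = (c - 3)*(c - 2)*(c + 3)*(c + 2)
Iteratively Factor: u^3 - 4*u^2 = (u)*(u^2 - 4*u) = u*(u - 4)*(u)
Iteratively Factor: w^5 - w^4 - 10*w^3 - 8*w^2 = (w)*(w^4 - w^3 - 10*w^2 - 8*w) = w^2*(w^3 - w^2 - 10*w - 8) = w^2*(w + 1)*(w^2 - 2*w - 8) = w^2*(w + 1)*(w + 2)*(w - 4)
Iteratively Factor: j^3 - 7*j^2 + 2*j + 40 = (j + 2)*(j^2 - 9*j + 20) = (j - 5)*(j + 2)*(j - 4)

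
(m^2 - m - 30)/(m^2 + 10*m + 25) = (m - 6)/(m + 5)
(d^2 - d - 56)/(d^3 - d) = (d^2 - d - 56)/(d^3 - d)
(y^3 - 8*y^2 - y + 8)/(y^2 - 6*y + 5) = (y^2 - 7*y - 8)/(y - 5)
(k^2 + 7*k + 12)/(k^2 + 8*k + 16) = (k + 3)/(k + 4)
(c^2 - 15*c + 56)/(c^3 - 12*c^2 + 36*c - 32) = (c - 7)/(c^2 - 4*c + 4)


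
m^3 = m^3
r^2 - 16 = (r - 4)*(r + 4)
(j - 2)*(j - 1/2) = j^2 - 5*j/2 + 1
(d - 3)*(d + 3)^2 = d^3 + 3*d^2 - 9*d - 27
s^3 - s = s*(s - 1)*(s + 1)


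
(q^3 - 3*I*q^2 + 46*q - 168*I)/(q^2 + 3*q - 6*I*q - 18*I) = (q^2 + 3*I*q + 28)/(q + 3)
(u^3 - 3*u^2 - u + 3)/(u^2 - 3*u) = u - 1/u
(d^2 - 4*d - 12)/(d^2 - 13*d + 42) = (d + 2)/(d - 7)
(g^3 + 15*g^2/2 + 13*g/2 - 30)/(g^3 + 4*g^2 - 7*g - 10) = (g^2 + 5*g/2 - 6)/(g^2 - g - 2)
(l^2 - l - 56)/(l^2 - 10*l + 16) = (l + 7)/(l - 2)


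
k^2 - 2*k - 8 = (k - 4)*(k + 2)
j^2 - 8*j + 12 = (j - 6)*(j - 2)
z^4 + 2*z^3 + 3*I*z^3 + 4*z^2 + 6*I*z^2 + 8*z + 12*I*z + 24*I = (z + 2)*(z - 2*I)*(z + 2*I)*(z + 3*I)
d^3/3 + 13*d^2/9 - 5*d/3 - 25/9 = (d/3 + 1/3)*(d - 5/3)*(d + 5)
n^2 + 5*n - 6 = (n - 1)*(n + 6)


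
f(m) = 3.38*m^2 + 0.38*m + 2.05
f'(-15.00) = -101.02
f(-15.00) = 756.85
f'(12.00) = 81.50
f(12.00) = 493.33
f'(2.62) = 18.09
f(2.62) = 26.25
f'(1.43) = 10.05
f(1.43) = 9.51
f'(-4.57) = -30.51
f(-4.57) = 70.90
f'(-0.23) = -1.17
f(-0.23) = 2.14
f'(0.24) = 2.00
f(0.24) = 2.34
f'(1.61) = 11.26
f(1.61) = 11.42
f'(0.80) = 5.79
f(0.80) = 4.52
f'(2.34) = 16.20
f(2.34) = 21.45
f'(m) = 6.76*m + 0.38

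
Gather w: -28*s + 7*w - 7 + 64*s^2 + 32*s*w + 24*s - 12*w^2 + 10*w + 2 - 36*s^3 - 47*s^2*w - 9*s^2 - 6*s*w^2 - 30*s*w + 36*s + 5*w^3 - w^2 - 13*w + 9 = -36*s^3 + 55*s^2 + 32*s + 5*w^3 + w^2*(-6*s - 13) + w*(-47*s^2 + 2*s + 4) + 4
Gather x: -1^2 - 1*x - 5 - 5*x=-6*x - 6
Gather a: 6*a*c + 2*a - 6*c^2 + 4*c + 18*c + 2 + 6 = a*(6*c + 2) - 6*c^2 + 22*c + 8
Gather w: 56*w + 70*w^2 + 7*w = 70*w^2 + 63*w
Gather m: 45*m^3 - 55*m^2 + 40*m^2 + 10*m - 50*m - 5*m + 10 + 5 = 45*m^3 - 15*m^2 - 45*m + 15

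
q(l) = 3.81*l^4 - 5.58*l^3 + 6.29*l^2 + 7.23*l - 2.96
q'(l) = 15.24*l^3 - 16.74*l^2 + 12.58*l + 7.23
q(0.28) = -0.54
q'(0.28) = 9.77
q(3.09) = 262.15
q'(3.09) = 335.90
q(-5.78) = 5495.31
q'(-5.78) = -3567.59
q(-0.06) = -3.37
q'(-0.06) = 6.41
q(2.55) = 124.95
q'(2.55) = 183.16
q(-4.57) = 2289.78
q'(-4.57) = -1854.44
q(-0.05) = -3.31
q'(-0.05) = 6.56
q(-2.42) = 226.14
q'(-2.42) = -337.24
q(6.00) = 3999.34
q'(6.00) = 2771.91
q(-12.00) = 89462.44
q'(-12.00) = -28889.01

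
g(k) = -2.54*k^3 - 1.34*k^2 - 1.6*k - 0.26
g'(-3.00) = -62.14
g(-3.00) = 61.06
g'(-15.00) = -1675.90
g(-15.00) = 8294.74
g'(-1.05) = -7.19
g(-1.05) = 2.88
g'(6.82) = -374.30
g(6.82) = -879.22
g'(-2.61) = -46.51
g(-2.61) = 39.95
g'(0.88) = -9.86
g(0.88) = -4.44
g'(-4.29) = -130.34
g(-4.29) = 182.48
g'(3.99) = -133.60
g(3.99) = -189.32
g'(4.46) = -165.13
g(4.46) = -259.39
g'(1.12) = -14.16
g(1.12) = -7.30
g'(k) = -7.62*k^2 - 2.68*k - 1.6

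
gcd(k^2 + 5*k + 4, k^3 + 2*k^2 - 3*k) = 1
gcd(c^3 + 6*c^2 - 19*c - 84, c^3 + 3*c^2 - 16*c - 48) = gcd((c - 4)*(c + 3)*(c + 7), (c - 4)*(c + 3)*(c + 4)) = c^2 - c - 12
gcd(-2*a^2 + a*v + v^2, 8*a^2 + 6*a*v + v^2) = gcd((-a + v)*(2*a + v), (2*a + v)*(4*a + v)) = 2*a + v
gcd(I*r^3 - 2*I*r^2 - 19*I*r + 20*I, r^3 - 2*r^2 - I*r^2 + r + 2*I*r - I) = r - 1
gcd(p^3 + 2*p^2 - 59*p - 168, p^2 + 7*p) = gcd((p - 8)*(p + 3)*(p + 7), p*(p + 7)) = p + 7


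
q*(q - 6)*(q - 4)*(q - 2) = q^4 - 12*q^3 + 44*q^2 - 48*q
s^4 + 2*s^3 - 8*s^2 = s^2*(s - 2)*(s + 4)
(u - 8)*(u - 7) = u^2 - 15*u + 56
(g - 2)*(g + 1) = g^2 - g - 2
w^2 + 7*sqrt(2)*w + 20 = (w + 2*sqrt(2))*(w + 5*sqrt(2))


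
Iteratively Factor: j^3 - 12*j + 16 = (j - 2)*(j^2 + 2*j - 8) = (j - 2)^2*(j + 4)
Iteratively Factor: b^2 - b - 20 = (b - 5)*(b + 4)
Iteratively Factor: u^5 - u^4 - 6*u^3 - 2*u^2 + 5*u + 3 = (u - 3)*(u^4 + 2*u^3 - 2*u - 1) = (u - 3)*(u + 1)*(u^3 + u^2 - u - 1) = (u - 3)*(u + 1)^2*(u^2 - 1) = (u - 3)*(u + 1)^3*(u - 1)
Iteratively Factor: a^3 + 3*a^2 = (a)*(a^2 + 3*a) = a^2*(a + 3)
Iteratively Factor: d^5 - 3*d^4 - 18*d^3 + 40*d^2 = (d - 5)*(d^4 + 2*d^3 - 8*d^2) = (d - 5)*(d + 4)*(d^3 - 2*d^2) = d*(d - 5)*(d + 4)*(d^2 - 2*d) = d*(d - 5)*(d - 2)*(d + 4)*(d)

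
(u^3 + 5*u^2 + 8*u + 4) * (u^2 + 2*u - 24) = u^5 + 7*u^4 - 6*u^3 - 100*u^2 - 184*u - 96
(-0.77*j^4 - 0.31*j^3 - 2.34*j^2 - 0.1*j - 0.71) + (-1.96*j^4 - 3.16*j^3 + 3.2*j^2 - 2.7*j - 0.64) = -2.73*j^4 - 3.47*j^3 + 0.86*j^2 - 2.8*j - 1.35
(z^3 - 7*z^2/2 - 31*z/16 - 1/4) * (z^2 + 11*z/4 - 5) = z^5 - 3*z^4/4 - 265*z^3/16 + 763*z^2/64 + 9*z + 5/4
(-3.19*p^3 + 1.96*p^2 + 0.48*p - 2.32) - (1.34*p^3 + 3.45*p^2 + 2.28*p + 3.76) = -4.53*p^3 - 1.49*p^2 - 1.8*p - 6.08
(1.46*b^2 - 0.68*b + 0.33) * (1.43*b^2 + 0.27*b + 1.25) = 2.0878*b^4 - 0.5782*b^3 + 2.1133*b^2 - 0.7609*b + 0.4125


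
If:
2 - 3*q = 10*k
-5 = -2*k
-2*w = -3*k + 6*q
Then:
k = 5/2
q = -23/3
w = 107/4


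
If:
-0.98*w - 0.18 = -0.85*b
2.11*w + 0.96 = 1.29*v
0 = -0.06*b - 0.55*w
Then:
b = 0.19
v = 0.71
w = -0.02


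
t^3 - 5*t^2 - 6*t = t*(t - 6)*(t + 1)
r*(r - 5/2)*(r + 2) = r^3 - r^2/2 - 5*r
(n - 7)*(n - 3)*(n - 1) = n^3 - 11*n^2 + 31*n - 21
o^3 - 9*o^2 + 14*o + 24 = (o - 6)*(o - 4)*(o + 1)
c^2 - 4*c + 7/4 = (c - 7/2)*(c - 1/2)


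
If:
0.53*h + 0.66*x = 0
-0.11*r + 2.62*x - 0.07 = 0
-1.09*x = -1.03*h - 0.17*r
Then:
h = -0.08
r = 0.90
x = 0.06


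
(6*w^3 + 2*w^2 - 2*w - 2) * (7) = 42*w^3 + 14*w^2 - 14*w - 14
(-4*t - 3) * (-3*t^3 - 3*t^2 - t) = 12*t^4 + 21*t^3 + 13*t^2 + 3*t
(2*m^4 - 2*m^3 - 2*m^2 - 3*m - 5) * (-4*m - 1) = -8*m^5 + 6*m^4 + 10*m^3 + 14*m^2 + 23*m + 5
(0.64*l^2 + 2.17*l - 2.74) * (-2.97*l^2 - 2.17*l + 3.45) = -1.9008*l^4 - 7.8337*l^3 + 5.6369*l^2 + 13.4323*l - 9.453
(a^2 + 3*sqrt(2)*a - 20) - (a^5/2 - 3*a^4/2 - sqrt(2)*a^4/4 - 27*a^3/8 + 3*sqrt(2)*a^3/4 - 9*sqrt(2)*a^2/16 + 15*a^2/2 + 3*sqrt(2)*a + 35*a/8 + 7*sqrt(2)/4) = -a^5/2 + sqrt(2)*a^4/4 + 3*a^4/2 - 3*sqrt(2)*a^3/4 + 27*a^3/8 - 13*a^2/2 + 9*sqrt(2)*a^2/16 - 35*a/8 - 20 - 7*sqrt(2)/4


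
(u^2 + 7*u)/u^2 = (u + 7)/u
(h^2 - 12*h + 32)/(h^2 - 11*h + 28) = (h - 8)/(h - 7)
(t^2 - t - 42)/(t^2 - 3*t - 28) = (t + 6)/(t + 4)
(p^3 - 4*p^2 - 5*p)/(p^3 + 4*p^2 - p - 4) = p*(p - 5)/(p^2 + 3*p - 4)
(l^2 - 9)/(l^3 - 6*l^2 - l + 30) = (l + 3)/(l^2 - 3*l - 10)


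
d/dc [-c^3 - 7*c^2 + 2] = c*(-3*c - 14)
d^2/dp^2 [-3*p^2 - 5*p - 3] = -6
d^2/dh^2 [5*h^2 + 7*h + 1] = 10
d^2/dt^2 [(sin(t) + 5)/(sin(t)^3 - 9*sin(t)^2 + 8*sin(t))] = 2*(-2*sin(t)^3 - 11*sin(t)^2 + 215*sin(t) - 668 - 415/sin(t) + 760/sin(t)^2 - 320/sin(t)^3)/((sin(t) - 8)^3*(sin(t) - 1)^2)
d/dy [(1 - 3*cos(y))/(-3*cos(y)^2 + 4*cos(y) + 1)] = (9*cos(y)^2 - 6*cos(y) + 7)*sin(y)/(3*sin(y)^2 + 4*cos(y) - 2)^2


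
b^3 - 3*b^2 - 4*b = b*(b - 4)*(b + 1)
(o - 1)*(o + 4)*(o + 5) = o^3 + 8*o^2 + 11*o - 20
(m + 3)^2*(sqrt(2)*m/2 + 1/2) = sqrt(2)*m^3/2 + m^2/2 + 3*sqrt(2)*m^2 + 3*m + 9*sqrt(2)*m/2 + 9/2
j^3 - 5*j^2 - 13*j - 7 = (j - 7)*(j + 1)^2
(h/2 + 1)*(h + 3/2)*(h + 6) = h^3/2 + 19*h^2/4 + 12*h + 9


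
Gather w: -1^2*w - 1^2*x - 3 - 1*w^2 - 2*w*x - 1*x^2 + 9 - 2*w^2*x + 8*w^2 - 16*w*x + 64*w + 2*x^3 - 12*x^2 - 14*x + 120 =w^2*(7 - 2*x) + w*(63 - 18*x) + 2*x^3 - 13*x^2 - 15*x + 126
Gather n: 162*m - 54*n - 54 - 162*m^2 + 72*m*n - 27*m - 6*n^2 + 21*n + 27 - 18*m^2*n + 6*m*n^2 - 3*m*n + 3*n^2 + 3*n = -162*m^2 + 135*m + n^2*(6*m - 3) + n*(-18*m^2 + 69*m - 30) - 27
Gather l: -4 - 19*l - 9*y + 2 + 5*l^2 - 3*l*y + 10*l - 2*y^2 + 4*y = 5*l^2 + l*(-3*y - 9) - 2*y^2 - 5*y - 2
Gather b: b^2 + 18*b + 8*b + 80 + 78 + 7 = b^2 + 26*b + 165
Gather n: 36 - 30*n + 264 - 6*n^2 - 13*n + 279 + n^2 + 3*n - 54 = -5*n^2 - 40*n + 525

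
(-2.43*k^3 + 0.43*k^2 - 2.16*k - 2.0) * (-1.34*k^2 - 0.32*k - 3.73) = 3.2562*k^5 + 0.2014*k^4 + 11.8207*k^3 + 1.7673*k^2 + 8.6968*k + 7.46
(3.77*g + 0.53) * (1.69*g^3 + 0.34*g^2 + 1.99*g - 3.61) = 6.3713*g^4 + 2.1775*g^3 + 7.6825*g^2 - 12.555*g - 1.9133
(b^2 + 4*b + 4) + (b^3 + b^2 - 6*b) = b^3 + 2*b^2 - 2*b + 4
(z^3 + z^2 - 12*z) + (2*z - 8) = z^3 + z^2 - 10*z - 8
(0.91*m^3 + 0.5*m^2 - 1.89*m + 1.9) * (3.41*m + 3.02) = 3.1031*m^4 + 4.4532*m^3 - 4.9349*m^2 + 0.7712*m + 5.738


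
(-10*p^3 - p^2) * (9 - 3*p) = 30*p^4 - 87*p^3 - 9*p^2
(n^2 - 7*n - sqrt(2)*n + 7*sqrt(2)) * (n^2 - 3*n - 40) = n^4 - 10*n^3 - sqrt(2)*n^3 - 19*n^2 + 10*sqrt(2)*n^2 + 19*sqrt(2)*n + 280*n - 280*sqrt(2)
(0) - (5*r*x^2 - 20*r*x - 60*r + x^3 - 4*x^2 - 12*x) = -5*r*x^2 + 20*r*x + 60*r - x^3 + 4*x^2 + 12*x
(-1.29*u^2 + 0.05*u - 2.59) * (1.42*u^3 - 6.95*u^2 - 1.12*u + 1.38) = -1.8318*u^5 + 9.0365*u^4 - 2.5805*u^3 + 16.1643*u^2 + 2.9698*u - 3.5742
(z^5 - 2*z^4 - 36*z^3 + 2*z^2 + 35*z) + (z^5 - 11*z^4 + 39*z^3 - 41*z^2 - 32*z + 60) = 2*z^5 - 13*z^4 + 3*z^3 - 39*z^2 + 3*z + 60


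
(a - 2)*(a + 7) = a^2 + 5*a - 14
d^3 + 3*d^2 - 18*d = d*(d - 3)*(d + 6)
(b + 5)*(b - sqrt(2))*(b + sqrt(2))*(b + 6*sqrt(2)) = b^4 + 5*b^3 + 6*sqrt(2)*b^3 - 2*b^2 + 30*sqrt(2)*b^2 - 12*sqrt(2)*b - 10*b - 60*sqrt(2)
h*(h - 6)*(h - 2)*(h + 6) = h^4 - 2*h^3 - 36*h^2 + 72*h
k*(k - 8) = k^2 - 8*k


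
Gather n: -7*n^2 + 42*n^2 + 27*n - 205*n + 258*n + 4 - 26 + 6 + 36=35*n^2 + 80*n + 20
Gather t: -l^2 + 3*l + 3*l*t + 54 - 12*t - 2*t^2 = -l^2 + 3*l - 2*t^2 + t*(3*l - 12) + 54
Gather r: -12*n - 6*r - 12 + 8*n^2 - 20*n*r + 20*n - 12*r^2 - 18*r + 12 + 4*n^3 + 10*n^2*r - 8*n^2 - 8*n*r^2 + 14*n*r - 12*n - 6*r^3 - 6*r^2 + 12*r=4*n^3 - 4*n - 6*r^3 + r^2*(-8*n - 18) + r*(10*n^2 - 6*n - 12)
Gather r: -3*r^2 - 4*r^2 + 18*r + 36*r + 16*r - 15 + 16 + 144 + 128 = -7*r^2 + 70*r + 273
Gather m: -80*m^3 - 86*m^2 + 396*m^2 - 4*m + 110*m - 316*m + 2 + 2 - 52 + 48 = -80*m^3 + 310*m^2 - 210*m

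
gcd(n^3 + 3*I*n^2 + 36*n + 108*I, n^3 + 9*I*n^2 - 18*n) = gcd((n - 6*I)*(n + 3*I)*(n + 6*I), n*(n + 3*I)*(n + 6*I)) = n^2 + 9*I*n - 18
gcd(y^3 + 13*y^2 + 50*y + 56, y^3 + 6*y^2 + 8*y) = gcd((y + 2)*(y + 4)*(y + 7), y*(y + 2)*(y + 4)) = y^2 + 6*y + 8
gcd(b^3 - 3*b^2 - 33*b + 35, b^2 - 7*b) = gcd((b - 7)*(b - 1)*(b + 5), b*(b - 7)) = b - 7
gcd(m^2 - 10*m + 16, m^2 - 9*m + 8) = m - 8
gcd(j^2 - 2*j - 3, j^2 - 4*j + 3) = j - 3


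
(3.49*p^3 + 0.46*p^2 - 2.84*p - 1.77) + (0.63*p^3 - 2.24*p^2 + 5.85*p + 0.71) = 4.12*p^3 - 1.78*p^2 + 3.01*p - 1.06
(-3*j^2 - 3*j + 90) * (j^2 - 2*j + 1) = -3*j^4 + 3*j^3 + 93*j^2 - 183*j + 90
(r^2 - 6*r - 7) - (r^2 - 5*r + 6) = -r - 13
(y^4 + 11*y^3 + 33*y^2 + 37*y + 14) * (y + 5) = y^5 + 16*y^4 + 88*y^3 + 202*y^2 + 199*y + 70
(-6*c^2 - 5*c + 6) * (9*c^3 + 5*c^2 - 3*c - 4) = -54*c^5 - 75*c^4 + 47*c^3 + 69*c^2 + 2*c - 24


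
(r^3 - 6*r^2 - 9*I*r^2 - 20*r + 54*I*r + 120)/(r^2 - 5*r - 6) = (r^2 - 9*I*r - 20)/(r + 1)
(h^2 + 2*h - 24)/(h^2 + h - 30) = (h - 4)/(h - 5)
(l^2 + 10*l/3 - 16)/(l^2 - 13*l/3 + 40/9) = 3*(l + 6)/(3*l - 5)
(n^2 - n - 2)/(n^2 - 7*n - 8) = (n - 2)/(n - 8)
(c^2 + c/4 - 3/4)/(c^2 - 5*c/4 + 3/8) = 2*(c + 1)/(2*c - 1)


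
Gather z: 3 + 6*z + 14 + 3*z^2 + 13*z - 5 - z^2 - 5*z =2*z^2 + 14*z + 12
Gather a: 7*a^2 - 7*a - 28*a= 7*a^2 - 35*a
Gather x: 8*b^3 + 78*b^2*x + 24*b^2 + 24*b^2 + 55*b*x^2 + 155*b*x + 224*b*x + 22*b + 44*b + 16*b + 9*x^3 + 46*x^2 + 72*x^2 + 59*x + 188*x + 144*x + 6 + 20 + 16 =8*b^3 + 48*b^2 + 82*b + 9*x^3 + x^2*(55*b + 118) + x*(78*b^2 + 379*b + 391) + 42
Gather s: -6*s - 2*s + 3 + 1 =4 - 8*s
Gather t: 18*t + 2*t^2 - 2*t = 2*t^2 + 16*t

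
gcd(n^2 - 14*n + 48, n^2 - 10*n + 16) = n - 8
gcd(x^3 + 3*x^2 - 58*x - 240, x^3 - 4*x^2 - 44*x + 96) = x^2 - 2*x - 48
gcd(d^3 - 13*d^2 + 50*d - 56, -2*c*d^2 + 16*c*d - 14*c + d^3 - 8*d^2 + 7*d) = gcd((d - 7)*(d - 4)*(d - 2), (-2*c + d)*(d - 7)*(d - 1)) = d - 7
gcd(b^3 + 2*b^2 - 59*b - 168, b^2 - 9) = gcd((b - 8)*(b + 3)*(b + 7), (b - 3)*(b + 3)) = b + 3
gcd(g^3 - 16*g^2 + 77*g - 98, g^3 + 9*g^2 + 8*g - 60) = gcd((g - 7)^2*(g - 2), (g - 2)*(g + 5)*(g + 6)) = g - 2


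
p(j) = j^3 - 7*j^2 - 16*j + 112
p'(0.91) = -26.26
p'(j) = 3*j^2 - 14*j - 16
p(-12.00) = -2432.00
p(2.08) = 57.43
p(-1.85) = 111.31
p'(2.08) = -32.14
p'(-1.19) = 4.91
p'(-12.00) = 584.00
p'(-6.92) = 224.54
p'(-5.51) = 152.22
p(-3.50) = 39.38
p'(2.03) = -32.06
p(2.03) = 59.04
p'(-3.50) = 69.75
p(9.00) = 130.00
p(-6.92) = -443.86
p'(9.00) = 101.00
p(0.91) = 92.40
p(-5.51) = -179.64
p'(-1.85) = 20.17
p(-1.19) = 119.44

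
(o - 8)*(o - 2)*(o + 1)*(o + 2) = o^4 - 7*o^3 - 12*o^2 + 28*o + 32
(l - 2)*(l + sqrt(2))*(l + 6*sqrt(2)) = l^3 - 2*l^2 + 7*sqrt(2)*l^2 - 14*sqrt(2)*l + 12*l - 24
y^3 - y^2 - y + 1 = (y - 1)^2*(y + 1)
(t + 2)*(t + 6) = t^2 + 8*t + 12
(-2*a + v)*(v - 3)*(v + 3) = -2*a*v^2 + 18*a + v^3 - 9*v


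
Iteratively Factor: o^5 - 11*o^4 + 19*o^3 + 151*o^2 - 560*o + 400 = (o + 4)*(o^4 - 15*o^3 + 79*o^2 - 165*o + 100) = (o - 1)*(o + 4)*(o^3 - 14*o^2 + 65*o - 100) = (o - 4)*(o - 1)*(o + 4)*(o^2 - 10*o + 25) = (o - 5)*(o - 4)*(o - 1)*(o + 4)*(o - 5)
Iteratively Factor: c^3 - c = (c - 1)*(c^2 + c) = (c - 1)*(c + 1)*(c)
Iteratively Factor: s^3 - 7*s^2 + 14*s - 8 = (s - 2)*(s^2 - 5*s + 4) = (s - 2)*(s - 1)*(s - 4)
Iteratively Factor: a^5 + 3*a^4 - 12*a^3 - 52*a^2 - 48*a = (a + 2)*(a^4 + a^3 - 14*a^2 - 24*a) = (a + 2)*(a + 3)*(a^3 - 2*a^2 - 8*a) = (a + 2)^2*(a + 3)*(a^2 - 4*a) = (a - 4)*(a + 2)^2*(a + 3)*(a)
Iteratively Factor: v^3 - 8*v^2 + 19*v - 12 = (v - 4)*(v^2 - 4*v + 3) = (v - 4)*(v - 3)*(v - 1)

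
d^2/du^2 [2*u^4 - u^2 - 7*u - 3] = 24*u^2 - 2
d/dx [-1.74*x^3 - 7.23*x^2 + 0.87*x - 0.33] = -5.22*x^2 - 14.46*x + 0.87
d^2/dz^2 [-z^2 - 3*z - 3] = -2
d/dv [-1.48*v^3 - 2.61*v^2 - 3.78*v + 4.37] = -4.44*v^2 - 5.22*v - 3.78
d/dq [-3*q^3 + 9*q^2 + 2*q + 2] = -9*q^2 + 18*q + 2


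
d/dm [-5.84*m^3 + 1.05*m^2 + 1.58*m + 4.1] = -17.52*m^2 + 2.1*m + 1.58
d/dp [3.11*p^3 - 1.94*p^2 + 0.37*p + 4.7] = 9.33*p^2 - 3.88*p + 0.37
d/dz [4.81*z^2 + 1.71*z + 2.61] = 9.62*z + 1.71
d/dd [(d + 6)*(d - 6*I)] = 2*d + 6 - 6*I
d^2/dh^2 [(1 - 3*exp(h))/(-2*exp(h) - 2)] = 2*(1 - exp(h))*exp(h)/(exp(3*h) + 3*exp(2*h) + 3*exp(h) + 1)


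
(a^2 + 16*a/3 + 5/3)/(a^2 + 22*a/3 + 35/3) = (3*a + 1)/(3*a + 7)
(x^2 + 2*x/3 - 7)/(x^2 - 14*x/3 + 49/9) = 3*(x + 3)/(3*x - 7)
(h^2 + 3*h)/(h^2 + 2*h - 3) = h/(h - 1)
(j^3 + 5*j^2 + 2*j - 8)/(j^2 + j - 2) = j + 4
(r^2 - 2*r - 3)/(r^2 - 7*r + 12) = (r + 1)/(r - 4)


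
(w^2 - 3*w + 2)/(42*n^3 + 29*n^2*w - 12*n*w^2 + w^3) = (w^2 - 3*w + 2)/(42*n^3 + 29*n^2*w - 12*n*w^2 + w^3)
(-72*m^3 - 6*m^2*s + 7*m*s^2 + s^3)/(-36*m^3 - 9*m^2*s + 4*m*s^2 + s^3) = (6*m + s)/(3*m + s)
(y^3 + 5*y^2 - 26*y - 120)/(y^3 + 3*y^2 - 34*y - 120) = (y^2 + y - 30)/(y^2 - y - 30)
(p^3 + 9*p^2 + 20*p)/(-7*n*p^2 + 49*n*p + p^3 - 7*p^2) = (p^2 + 9*p + 20)/(-7*n*p + 49*n + p^2 - 7*p)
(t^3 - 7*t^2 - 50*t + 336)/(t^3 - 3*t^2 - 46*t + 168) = (t - 8)/(t - 4)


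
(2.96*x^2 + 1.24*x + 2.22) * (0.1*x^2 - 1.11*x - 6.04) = 0.296*x^4 - 3.1616*x^3 - 19.0328*x^2 - 9.9538*x - 13.4088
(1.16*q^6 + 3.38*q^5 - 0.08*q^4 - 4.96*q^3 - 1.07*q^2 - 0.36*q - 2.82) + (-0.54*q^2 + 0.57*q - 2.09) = 1.16*q^6 + 3.38*q^5 - 0.08*q^4 - 4.96*q^3 - 1.61*q^2 + 0.21*q - 4.91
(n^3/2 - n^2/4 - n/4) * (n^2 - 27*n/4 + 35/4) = n^5/2 - 29*n^4/8 + 93*n^3/16 - n^2/2 - 35*n/16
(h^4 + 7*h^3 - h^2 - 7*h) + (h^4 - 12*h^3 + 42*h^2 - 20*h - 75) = 2*h^4 - 5*h^3 + 41*h^2 - 27*h - 75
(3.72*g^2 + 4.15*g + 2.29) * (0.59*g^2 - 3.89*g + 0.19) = 2.1948*g^4 - 12.0223*g^3 - 14.0856*g^2 - 8.1196*g + 0.4351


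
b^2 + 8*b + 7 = (b + 1)*(b + 7)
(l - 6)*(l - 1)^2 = l^3 - 8*l^2 + 13*l - 6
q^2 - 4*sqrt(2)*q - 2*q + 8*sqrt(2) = (q - 2)*(q - 4*sqrt(2))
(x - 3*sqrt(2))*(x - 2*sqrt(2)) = x^2 - 5*sqrt(2)*x + 12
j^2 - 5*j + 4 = (j - 4)*(j - 1)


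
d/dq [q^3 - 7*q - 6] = 3*q^2 - 7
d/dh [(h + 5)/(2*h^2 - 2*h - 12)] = (h^2 - h - (h + 5)*(2*h - 1) - 6)/(2*(-h^2 + h + 6)^2)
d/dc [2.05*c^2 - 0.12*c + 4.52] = 4.1*c - 0.12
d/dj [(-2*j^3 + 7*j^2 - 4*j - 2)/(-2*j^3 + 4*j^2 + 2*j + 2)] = (3*j^4 - 12*j^3 + 3*j^2 + 22*j - 2)/(2*(j^6 - 4*j^5 + 2*j^4 + 2*j^3 + 5*j^2 + 2*j + 1))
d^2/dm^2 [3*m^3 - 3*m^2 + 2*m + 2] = 18*m - 6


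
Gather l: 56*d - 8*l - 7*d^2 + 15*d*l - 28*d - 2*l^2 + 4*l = -7*d^2 + 28*d - 2*l^2 + l*(15*d - 4)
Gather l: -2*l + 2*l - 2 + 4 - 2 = 0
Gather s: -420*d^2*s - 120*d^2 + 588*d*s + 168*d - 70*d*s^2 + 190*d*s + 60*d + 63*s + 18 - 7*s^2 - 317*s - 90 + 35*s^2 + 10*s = -120*d^2 + 228*d + s^2*(28 - 70*d) + s*(-420*d^2 + 778*d - 244) - 72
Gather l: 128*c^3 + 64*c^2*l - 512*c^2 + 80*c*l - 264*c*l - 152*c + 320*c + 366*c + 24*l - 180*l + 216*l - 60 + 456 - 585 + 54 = 128*c^3 - 512*c^2 + 534*c + l*(64*c^2 - 184*c + 60) - 135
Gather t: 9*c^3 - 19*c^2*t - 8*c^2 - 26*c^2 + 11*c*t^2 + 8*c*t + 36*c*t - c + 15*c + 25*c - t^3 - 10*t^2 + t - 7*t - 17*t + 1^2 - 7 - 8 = 9*c^3 - 34*c^2 + 39*c - t^3 + t^2*(11*c - 10) + t*(-19*c^2 + 44*c - 23) - 14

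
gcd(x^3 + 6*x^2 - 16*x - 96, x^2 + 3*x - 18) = x + 6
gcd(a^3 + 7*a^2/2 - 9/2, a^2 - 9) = a + 3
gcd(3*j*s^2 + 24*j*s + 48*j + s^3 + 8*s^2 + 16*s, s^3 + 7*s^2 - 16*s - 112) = s + 4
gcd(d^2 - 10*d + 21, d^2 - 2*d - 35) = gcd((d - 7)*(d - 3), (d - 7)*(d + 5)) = d - 7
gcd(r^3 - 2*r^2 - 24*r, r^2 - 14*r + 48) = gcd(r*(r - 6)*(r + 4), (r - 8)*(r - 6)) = r - 6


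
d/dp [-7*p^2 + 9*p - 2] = 9 - 14*p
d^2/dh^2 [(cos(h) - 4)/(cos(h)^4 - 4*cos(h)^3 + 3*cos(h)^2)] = 3*(348*(1 - cos(h)^2)^2/cos(h)^4 - 48*sin(h)^6/cos(h)^4 - 3*cos(h)^3 - 12*cos(h)^2 - 142*cos(h) + 19/cos(h) + 248/cos(h)^2 + 262/cos(h)^3 - 372/cos(h)^4)/((cos(h) - 3)^3*(cos(h) - 1)^3)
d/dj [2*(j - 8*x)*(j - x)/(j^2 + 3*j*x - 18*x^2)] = 4*x*(6*j^2 - 26*j*x + 69*x^2)/(j^4 + 6*j^3*x - 27*j^2*x^2 - 108*j*x^3 + 324*x^4)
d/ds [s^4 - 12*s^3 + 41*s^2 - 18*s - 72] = 4*s^3 - 36*s^2 + 82*s - 18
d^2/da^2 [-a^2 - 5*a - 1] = -2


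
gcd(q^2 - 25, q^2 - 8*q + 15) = q - 5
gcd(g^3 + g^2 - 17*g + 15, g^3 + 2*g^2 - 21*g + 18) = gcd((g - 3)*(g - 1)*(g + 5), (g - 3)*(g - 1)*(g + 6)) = g^2 - 4*g + 3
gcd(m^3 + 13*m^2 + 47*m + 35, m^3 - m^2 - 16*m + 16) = 1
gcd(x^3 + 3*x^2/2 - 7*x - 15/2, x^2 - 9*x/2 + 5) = x - 5/2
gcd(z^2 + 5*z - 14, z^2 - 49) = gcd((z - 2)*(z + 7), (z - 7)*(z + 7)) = z + 7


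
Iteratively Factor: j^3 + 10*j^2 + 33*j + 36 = (j + 3)*(j^2 + 7*j + 12) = (j + 3)*(j + 4)*(j + 3)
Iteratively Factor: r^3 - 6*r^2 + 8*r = (r)*(r^2 - 6*r + 8) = r*(r - 2)*(r - 4)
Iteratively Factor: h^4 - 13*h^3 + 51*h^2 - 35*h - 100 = (h - 5)*(h^3 - 8*h^2 + 11*h + 20) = (h - 5)*(h + 1)*(h^2 - 9*h + 20) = (h - 5)*(h - 4)*(h + 1)*(h - 5)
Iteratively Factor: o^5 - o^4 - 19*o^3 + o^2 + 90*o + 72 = (o + 3)*(o^4 - 4*o^3 - 7*o^2 + 22*o + 24) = (o + 2)*(o + 3)*(o^3 - 6*o^2 + 5*o + 12) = (o - 3)*(o + 2)*(o + 3)*(o^2 - 3*o - 4) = (o - 3)*(o + 1)*(o + 2)*(o + 3)*(o - 4)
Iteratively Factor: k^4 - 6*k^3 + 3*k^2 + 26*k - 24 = (k - 4)*(k^3 - 2*k^2 - 5*k + 6) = (k - 4)*(k + 2)*(k^2 - 4*k + 3) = (k - 4)*(k - 1)*(k + 2)*(k - 3)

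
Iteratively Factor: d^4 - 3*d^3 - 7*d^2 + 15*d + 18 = (d + 2)*(d^3 - 5*d^2 + 3*d + 9) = (d - 3)*(d + 2)*(d^2 - 2*d - 3) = (d - 3)*(d + 1)*(d + 2)*(d - 3)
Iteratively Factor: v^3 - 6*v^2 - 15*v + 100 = (v - 5)*(v^2 - v - 20) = (v - 5)^2*(v + 4)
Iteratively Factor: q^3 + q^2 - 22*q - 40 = (q + 4)*(q^2 - 3*q - 10) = (q - 5)*(q + 4)*(q + 2)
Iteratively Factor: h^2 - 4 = (h - 2)*(h + 2)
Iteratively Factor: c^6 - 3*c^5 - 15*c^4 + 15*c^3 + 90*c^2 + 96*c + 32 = (c + 2)*(c^5 - 5*c^4 - 5*c^3 + 25*c^2 + 40*c + 16) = (c - 4)*(c + 2)*(c^4 - c^3 - 9*c^2 - 11*c - 4) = (c - 4)*(c + 1)*(c + 2)*(c^3 - 2*c^2 - 7*c - 4) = (c - 4)*(c + 1)^2*(c + 2)*(c^2 - 3*c - 4) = (c - 4)*(c + 1)^3*(c + 2)*(c - 4)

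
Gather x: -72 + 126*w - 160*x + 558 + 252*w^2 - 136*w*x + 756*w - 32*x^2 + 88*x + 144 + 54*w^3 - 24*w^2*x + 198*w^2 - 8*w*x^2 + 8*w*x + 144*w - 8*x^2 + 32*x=54*w^3 + 450*w^2 + 1026*w + x^2*(-8*w - 40) + x*(-24*w^2 - 128*w - 40) + 630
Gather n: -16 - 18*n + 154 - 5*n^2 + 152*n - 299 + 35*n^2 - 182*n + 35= 30*n^2 - 48*n - 126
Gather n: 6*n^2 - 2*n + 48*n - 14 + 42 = 6*n^2 + 46*n + 28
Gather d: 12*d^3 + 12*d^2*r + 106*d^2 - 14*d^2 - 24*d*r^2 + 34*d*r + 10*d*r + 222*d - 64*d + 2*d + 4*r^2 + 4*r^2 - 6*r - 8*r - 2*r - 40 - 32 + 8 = 12*d^3 + d^2*(12*r + 92) + d*(-24*r^2 + 44*r + 160) + 8*r^2 - 16*r - 64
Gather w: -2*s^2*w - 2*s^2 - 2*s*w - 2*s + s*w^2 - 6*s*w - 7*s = -2*s^2 + s*w^2 - 9*s + w*(-2*s^2 - 8*s)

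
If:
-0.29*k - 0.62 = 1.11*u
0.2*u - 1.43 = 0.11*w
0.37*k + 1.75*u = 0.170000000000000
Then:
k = -13.16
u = 2.88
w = -7.77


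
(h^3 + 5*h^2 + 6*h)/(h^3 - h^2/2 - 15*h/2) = 2*(h^2 + 5*h + 6)/(2*h^2 - h - 15)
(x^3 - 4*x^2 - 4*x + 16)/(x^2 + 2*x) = x - 6 + 8/x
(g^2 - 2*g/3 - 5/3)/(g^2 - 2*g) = (3*g^2 - 2*g - 5)/(3*g*(g - 2))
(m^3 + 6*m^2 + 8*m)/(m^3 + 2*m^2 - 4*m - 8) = m*(m + 4)/(m^2 - 4)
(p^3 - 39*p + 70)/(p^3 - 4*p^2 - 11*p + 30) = (p + 7)/(p + 3)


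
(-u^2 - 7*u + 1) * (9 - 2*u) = 2*u^3 + 5*u^2 - 65*u + 9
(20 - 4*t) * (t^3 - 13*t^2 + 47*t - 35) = -4*t^4 + 72*t^3 - 448*t^2 + 1080*t - 700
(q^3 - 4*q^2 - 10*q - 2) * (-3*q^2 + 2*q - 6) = -3*q^5 + 14*q^4 + 16*q^3 + 10*q^2 + 56*q + 12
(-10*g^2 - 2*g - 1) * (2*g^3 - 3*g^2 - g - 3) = -20*g^5 + 26*g^4 + 14*g^3 + 35*g^2 + 7*g + 3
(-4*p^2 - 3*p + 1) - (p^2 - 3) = -5*p^2 - 3*p + 4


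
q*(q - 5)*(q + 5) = q^3 - 25*q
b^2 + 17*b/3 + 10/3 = (b + 2/3)*(b + 5)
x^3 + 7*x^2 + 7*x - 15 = (x - 1)*(x + 3)*(x + 5)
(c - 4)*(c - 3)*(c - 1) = c^3 - 8*c^2 + 19*c - 12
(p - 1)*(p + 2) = p^2 + p - 2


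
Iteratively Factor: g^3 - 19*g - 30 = (g + 2)*(g^2 - 2*g - 15) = (g + 2)*(g + 3)*(g - 5)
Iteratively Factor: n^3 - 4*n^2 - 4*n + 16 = (n + 2)*(n^2 - 6*n + 8) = (n - 4)*(n + 2)*(n - 2)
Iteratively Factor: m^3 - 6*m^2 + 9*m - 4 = (m - 4)*(m^2 - 2*m + 1) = (m - 4)*(m - 1)*(m - 1)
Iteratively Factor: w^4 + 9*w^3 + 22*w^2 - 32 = (w + 4)*(w^3 + 5*w^2 + 2*w - 8) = (w + 2)*(w + 4)*(w^2 + 3*w - 4) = (w + 2)*(w + 4)^2*(w - 1)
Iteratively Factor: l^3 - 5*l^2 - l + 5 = (l - 1)*(l^2 - 4*l - 5) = (l - 5)*(l - 1)*(l + 1)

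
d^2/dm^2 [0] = 0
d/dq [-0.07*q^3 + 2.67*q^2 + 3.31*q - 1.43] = -0.21*q^2 + 5.34*q + 3.31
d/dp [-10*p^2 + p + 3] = 1 - 20*p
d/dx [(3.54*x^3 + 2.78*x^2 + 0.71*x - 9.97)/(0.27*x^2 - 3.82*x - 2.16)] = (0.9558*x^4 - 27.0456*x^3 - 33.7505*x^2 - 6.6258*x - 39.619)/(0.0729*x^4 - 2.0628*x^3 + 13.426*x^2 + 16.5024*x + 4.6656)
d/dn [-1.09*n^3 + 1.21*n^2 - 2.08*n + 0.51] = -3.27*n^2 + 2.42*n - 2.08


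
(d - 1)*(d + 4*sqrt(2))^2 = d^3 - d^2 + 8*sqrt(2)*d^2 - 8*sqrt(2)*d + 32*d - 32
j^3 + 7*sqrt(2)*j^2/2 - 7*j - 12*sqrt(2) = (j - 3*sqrt(2)/2)*(j + sqrt(2))*(j + 4*sqrt(2))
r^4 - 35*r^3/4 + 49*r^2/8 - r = r*(r - 8)*(r - 1/2)*(r - 1/4)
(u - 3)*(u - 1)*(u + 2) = u^3 - 2*u^2 - 5*u + 6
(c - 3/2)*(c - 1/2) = c^2 - 2*c + 3/4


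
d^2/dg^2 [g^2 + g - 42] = 2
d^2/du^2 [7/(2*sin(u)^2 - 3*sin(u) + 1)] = 7*(13*sin(u) + 4*sin(3*u) - cos(2*u) - 13)/((sin(u) - 1)^2*(2*sin(u) - 1)^3)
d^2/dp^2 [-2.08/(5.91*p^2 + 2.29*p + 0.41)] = (145.300896*p^2 + 56.301024*p - 2.08*(11.82*p + 2.29)*(23.64*p + 4.58) + 10.080096)/(5.91*p^2 + 2.29*p + 0.41)^3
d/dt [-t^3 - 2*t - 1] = -3*t^2 - 2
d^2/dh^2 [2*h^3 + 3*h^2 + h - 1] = 12*h + 6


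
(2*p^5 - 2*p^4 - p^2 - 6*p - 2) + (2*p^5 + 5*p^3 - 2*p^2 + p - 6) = 4*p^5 - 2*p^4 + 5*p^3 - 3*p^2 - 5*p - 8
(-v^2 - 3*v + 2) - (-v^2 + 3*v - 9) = 11 - 6*v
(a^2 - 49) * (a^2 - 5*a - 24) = a^4 - 5*a^3 - 73*a^2 + 245*a + 1176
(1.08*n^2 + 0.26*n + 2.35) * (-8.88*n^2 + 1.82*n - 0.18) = -9.5904*n^4 - 0.3432*n^3 - 20.5892*n^2 + 4.2302*n - 0.423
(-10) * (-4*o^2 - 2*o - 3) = 40*o^2 + 20*o + 30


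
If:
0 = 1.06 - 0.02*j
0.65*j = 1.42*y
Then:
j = 53.00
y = 24.26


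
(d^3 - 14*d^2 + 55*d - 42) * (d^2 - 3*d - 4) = d^5 - 17*d^4 + 93*d^3 - 151*d^2 - 94*d + 168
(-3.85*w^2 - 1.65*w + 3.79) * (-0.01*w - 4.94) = 0.0385*w^3 + 19.0355*w^2 + 8.1131*w - 18.7226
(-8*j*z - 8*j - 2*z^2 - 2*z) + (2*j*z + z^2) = -6*j*z - 8*j - z^2 - 2*z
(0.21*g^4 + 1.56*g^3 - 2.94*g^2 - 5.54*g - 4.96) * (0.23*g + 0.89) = 0.0483*g^5 + 0.5457*g^4 + 0.7122*g^3 - 3.8908*g^2 - 6.0714*g - 4.4144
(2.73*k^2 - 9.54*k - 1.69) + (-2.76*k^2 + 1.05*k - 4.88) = -0.0299999999999998*k^2 - 8.49*k - 6.57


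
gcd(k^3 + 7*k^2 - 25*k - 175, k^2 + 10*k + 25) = k + 5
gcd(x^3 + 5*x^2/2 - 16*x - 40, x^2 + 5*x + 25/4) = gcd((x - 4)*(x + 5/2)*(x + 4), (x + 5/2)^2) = x + 5/2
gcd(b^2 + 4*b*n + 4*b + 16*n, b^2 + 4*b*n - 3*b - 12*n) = b + 4*n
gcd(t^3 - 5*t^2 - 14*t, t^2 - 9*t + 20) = 1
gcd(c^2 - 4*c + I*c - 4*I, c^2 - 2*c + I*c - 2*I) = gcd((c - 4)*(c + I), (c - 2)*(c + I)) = c + I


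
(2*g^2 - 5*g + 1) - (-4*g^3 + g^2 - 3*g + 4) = 4*g^3 + g^2 - 2*g - 3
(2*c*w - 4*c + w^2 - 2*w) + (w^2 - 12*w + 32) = 2*c*w - 4*c + 2*w^2 - 14*w + 32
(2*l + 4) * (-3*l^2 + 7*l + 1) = -6*l^3 + 2*l^2 + 30*l + 4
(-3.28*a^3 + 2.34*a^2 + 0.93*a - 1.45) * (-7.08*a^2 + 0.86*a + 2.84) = 23.2224*a^5 - 19.388*a^4 - 13.8872*a^3 + 17.7114*a^2 + 1.3942*a - 4.118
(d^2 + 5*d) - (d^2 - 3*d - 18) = 8*d + 18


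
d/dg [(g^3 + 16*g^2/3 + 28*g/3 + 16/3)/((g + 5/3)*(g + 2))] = (9*g^2 + 30*g + 26)/(9*g^2 + 30*g + 25)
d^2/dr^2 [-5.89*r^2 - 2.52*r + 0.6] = -11.7800000000000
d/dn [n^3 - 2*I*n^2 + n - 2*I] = 3*n^2 - 4*I*n + 1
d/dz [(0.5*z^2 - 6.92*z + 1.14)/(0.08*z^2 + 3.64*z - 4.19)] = (2.3736*z^2 - 4.3724*z + 24.8452)/(0.0064*z^4 + 0.5824*z^3 + 12.5792*z^2 - 30.5032*z + 17.5561)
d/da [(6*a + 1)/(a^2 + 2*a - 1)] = 2*(3*a^2 + 6*a - (a + 1)*(6*a + 1) - 3)/(a^2 + 2*a - 1)^2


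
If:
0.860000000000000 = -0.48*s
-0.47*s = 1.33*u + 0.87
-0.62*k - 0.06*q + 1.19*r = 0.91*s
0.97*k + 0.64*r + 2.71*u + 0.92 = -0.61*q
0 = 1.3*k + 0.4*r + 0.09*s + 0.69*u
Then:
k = 0.49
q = -0.98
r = -1.16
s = -1.79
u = -0.02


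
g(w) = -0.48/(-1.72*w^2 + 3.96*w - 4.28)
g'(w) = -0.48*(3.44*w - 3.96)/(-1.72*w^2 + 3.96*w - 4.28)^2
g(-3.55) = 0.01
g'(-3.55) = 0.00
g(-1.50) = 0.03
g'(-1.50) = 0.02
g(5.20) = 0.02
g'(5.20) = -0.01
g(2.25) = 0.12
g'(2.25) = -0.11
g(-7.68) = 0.00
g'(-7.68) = 0.00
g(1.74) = 0.18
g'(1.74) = -0.14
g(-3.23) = 0.01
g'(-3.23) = 0.01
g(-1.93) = 0.03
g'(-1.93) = 0.02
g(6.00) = 0.01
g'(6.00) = -0.00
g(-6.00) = 0.01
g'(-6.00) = 0.00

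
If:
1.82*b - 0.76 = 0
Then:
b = 0.42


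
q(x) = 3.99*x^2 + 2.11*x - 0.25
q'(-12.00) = -93.65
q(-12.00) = 548.99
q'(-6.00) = -45.77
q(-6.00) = 130.73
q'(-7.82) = -60.29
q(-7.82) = 227.25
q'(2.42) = 21.42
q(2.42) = 28.22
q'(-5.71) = -43.46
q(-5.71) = 117.79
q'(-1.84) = -12.57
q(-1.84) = 9.38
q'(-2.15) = -15.05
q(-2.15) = 13.66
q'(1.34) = 12.80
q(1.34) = 9.74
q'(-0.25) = 0.12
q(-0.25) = -0.53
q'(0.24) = 4.03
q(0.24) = 0.49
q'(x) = 7.98*x + 2.11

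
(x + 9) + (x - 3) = 2*x + 6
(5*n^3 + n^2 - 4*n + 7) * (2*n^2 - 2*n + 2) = 10*n^5 - 8*n^4 + 24*n^2 - 22*n + 14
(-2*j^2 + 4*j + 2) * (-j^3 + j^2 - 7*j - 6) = 2*j^5 - 6*j^4 + 16*j^3 - 14*j^2 - 38*j - 12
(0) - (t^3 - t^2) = -t^3 + t^2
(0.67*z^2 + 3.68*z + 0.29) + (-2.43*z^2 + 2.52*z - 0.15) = -1.76*z^2 + 6.2*z + 0.14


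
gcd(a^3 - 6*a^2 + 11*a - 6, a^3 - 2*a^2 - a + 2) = a^2 - 3*a + 2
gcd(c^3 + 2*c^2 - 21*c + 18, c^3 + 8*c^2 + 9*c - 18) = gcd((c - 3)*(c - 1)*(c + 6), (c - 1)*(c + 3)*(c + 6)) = c^2 + 5*c - 6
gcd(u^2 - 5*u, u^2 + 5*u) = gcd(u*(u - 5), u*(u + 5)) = u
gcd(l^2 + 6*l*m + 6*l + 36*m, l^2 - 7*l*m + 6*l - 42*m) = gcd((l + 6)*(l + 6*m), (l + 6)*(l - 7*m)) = l + 6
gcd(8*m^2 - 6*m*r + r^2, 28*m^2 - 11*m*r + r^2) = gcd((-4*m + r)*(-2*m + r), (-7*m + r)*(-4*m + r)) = -4*m + r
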